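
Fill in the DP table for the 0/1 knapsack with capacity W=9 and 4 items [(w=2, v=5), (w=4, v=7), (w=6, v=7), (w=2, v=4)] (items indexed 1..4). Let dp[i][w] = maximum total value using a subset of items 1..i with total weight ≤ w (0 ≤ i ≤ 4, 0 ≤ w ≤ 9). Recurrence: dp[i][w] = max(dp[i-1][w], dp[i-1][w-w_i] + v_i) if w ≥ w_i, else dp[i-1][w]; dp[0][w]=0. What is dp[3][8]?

12

i\w   0   1   2   3   4   5   6   7   8   9
  0   0   0   0   0   0   0   0   0   0   0
  1   0   0   5   5   5   5   5   5   5   5
  2   0   0   5   5   7   7  12  12  12  12
  3   0   0   5   5   7   7  12  12  12  12
  4   0   0   5   5   9   9  12  12  16  16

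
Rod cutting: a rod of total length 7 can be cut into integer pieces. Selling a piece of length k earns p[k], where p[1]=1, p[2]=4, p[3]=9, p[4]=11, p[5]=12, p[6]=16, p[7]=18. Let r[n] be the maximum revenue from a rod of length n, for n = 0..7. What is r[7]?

   n    0    1    2    3    4    5    6    7
r[n]    0    1    4    9   11   13   18   20

20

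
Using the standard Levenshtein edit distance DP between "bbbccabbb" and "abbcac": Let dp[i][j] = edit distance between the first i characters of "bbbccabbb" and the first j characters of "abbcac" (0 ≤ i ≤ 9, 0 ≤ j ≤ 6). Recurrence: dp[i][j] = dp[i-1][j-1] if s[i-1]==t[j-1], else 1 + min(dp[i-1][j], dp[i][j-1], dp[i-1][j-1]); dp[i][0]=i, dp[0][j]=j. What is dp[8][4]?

   ''  a  b  b  c  a  c
''  0  1  2  3  4  5  6
 b  1  1  1  2  3  4  5
 b  2  2  1  1  2  3  4
 b  3  3  2  1  2  3  4
 c  4  4  3  2  1  2  3
 c  5  5  4  3  2  2  2
 a  6  5  5  4  3  2  3
 b  7  6  5  5  4  3  3
 b  8  7  6  5  5  4  4
 b  9  8  7  6  6  5  5

5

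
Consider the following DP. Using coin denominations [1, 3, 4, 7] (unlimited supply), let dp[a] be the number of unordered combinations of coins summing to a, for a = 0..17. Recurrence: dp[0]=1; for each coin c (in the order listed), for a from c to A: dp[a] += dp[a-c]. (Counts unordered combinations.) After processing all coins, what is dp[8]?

7

after  coin     0     1     2     3     4     5     6     7     8     9    10    11    12    13    14    15    16    17
          1     1     1     1     1     1     1     1     1     1     1     1     1     1     1     1     1     1     1
          3     1     1     1     2     2     2     3     3     3     4     4     4     5     5     5     6     6     6
          4     1     1     1     2     3     3     4     5     6     7     8     9    11    12    13    15    17    18
          7     1     1     1     2     3     3     4     6     7     8    10    12    14    16    19    22    25    28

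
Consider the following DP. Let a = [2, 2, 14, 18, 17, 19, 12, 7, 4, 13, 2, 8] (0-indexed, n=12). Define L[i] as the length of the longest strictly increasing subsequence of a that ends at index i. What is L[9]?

   i    0    1    2    3    4    5    6    7    8    9   10   11
a[i]    2    2   14   18   17   19   12    7    4   13    2    8
L[i]    1    1    2    3    3    4    2    2    2    3    1    3

3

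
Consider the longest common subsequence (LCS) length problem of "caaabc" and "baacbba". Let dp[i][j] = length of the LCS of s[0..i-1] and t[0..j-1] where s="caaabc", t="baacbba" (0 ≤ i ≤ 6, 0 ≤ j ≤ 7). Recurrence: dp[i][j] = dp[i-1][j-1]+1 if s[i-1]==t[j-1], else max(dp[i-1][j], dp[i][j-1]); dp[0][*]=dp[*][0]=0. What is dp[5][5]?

3

   ''  b  a  a  c  b  b  a
''  0  0  0  0  0  0  0  0
 c  0  0  0  0  1  1  1  1
 a  0  0  1  1  1  1  1  2
 a  0  0  1  2  2  2  2  2
 a  0  0  1  2  2  2  2  3
 b  0  1  1  2  2  3  3  3
 c  0  1  1  2  3  3  3  3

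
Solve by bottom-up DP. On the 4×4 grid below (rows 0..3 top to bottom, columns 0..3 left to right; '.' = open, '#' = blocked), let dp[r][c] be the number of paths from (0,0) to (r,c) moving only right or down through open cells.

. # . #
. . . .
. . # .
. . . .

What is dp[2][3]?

1

r\c   0   1   2   3
  0   1   0   0   0
  1   1   1   1   1
  2   1   2   0   1
  3   1   3   3   4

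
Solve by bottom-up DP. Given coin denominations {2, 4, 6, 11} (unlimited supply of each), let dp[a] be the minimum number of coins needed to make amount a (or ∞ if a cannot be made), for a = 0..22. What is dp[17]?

 a  0  1  2  3  4  5  6  7  8  9 10 11 12 13 14 15 16 17 18 19 20 21 22
dp  0  -  1  -  1  -  1  -  2  -  2  1  2  2  3  2  3  2  3  3  4  3  2
(- denotes ∞ / unreachable)

2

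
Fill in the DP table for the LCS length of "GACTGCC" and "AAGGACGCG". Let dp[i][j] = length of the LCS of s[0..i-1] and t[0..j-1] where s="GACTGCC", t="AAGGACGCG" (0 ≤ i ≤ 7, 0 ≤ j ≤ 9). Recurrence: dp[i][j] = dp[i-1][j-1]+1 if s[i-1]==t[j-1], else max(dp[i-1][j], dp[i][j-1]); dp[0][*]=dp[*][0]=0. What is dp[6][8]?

   ''  A  A  G  G  A  C  G  C  G
''  0  0  0  0  0  0  0  0  0  0
 G  0  0  0  1  1  1  1  1  1  1
 A  0  1  1  1  1  2  2  2  2  2
 C  0  1  1  1  1  2  3  3  3  3
 T  0  1  1  1  1  2  3  3  3  3
 G  0  1  1  2  2  2  3  4  4  4
 C  0  1  1  2  2  2  3  4  5  5
 C  0  1  1  2  2  2  3  4  5  5

5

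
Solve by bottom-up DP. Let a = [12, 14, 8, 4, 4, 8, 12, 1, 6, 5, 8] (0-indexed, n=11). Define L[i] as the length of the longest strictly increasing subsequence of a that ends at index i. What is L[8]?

   i    0    1    2    3    4    5    6    7    8    9   10
a[i]   12   14    8    4    4    8   12    1    6    5    8
L[i]    1    2    1    1    1    2    3    1    2    2    3

2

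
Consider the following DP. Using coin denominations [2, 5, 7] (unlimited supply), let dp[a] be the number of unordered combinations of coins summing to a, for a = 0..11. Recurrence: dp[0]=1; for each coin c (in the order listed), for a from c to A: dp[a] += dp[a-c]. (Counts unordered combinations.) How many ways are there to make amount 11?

after  coin     0     1     2     3     4     5     6     7     8     9    10    11
          2     1     0     1     0     1     0     1     0     1     0     1     0
          5     1     0     1     0     1     1     1     1     1     1     2     1
          7     1     0     1     0     1     1     1     2     1     2     2     2

2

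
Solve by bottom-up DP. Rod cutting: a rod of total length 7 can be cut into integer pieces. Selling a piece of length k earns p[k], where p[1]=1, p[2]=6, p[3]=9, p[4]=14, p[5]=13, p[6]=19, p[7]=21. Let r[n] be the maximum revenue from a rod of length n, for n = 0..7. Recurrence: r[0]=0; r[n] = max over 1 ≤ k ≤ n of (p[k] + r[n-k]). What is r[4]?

14

   n    0    1    2    3    4    5    6    7
r[n]    0    1    6    9   14   15   20   23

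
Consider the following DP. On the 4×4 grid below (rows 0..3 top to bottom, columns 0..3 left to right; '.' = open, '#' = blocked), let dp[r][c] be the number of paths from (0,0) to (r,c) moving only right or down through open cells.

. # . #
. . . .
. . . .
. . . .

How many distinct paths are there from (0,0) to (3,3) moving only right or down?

10

r\c   0   1   2   3
  0   1   0   0   0
  1   1   1   1   1
  2   1   2   3   4
  3   1   3   6  10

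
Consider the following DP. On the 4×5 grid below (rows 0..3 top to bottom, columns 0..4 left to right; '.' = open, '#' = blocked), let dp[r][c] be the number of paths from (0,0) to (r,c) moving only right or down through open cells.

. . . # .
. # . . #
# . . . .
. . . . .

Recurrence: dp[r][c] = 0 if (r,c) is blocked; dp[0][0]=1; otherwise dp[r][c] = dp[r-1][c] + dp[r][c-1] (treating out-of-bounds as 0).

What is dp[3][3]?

r\c   0   1   2   3   4
  0   1   1   1   0   0
  1   1   0   1   1   0
  2   0   0   1   2   2
  3   0   0   1   3   5

3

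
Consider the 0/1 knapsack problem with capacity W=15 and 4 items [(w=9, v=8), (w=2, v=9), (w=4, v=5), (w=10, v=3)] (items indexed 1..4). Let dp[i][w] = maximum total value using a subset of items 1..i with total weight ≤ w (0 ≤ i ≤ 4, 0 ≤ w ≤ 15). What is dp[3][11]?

17

i\w   0   1   2   3   4   5   6   7   8   9  10  11  12  13  14  15
  0   0   0   0   0   0   0   0   0   0   0   0   0   0   0   0   0
  1   0   0   0   0   0   0   0   0   0   8   8   8   8   8   8   8
  2   0   0   9   9   9   9   9   9   9   9   9  17  17  17  17  17
  3   0   0   9   9   9   9  14  14  14  14  14  17  17  17  17  22
  4   0   0   9   9   9   9  14  14  14  14  14  17  17  17  17  22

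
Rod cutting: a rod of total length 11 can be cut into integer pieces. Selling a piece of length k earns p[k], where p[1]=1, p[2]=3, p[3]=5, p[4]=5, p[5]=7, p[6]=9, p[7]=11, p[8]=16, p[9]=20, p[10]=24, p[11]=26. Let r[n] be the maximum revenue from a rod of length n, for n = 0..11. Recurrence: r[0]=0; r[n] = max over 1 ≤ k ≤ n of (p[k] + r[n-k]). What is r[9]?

20

   n    0    1    2    3    4    5    6    7    8    9   10   11
r[n]    0    1    3    5    6    8   10   11   16   20   24   26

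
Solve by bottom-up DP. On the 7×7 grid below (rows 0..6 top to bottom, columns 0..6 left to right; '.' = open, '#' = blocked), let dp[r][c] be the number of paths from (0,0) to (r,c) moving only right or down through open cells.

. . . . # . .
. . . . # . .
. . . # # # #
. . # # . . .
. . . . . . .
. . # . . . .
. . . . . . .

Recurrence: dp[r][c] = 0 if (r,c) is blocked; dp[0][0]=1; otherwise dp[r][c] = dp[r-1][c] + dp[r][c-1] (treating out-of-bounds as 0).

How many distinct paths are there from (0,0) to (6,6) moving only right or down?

57

r\c   0   1   2   3   4   5   6
  0   1   1   1   1   0   0   0
  1   1   2   3   4   0   0   0
  2   1   3   6   0   0   0   0
  3   1   4   0   0   0   0   0
  4   1   5   5   5   5   5   5
  5   1   6   0   5  10  15  20
  6   1   7   7  12  22  37  57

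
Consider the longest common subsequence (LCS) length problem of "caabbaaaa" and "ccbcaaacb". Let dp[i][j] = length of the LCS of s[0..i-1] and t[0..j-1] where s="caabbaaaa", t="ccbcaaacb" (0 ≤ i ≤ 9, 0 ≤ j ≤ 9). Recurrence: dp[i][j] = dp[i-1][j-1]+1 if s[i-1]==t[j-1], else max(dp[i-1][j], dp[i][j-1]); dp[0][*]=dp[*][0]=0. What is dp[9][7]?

   ''  c  c  b  c  a  a  a  c  b
''  0  0  0  0  0  0  0  0  0  0
 c  0  1  1  1  1  1  1  1  1  1
 a  0  1  1  1  1  2  2  2  2  2
 a  0  1  1  1  1  2  3  3  3  3
 b  0  1  1  2  2  2  3  3  3  4
 b  0  1  1  2  2  2  3  3  3  4
 a  0  1  1  2  2  3  3  4  4  4
 a  0  1  1  2  2  3  4  4  4  4
 a  0  1  1  2  2  3  4  5  5  5
 a  0  1  1  2  2  3  4  5  5  5

5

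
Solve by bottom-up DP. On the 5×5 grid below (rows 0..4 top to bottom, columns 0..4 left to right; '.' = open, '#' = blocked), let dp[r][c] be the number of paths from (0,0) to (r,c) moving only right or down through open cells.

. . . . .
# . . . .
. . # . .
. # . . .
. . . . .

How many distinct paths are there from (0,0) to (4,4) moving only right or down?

r\c   0   1   2   3   4
  0   1   1   1   1   1
  1   0   1   2   3   4
  2   0   1   0   3   7
  3   0   0   0   3  10
  4   0   0   0   3  13

13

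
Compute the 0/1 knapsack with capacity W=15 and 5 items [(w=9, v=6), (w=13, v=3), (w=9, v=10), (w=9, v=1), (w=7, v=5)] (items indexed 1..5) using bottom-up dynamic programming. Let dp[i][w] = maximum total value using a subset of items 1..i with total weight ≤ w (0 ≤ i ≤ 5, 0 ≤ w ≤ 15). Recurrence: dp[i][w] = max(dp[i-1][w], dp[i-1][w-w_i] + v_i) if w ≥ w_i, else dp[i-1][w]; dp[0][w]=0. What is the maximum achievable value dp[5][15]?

10

i\w   0   1   2   3   4   5   6   7   8   9  10  11  12  13  14  15
  0   0   0   0   0   0   0   0   0   0   0   0   0   0   0   0   0
  1   0   0   0   0   0   0   0   0   0   6   6   6   6   6   6   6
  2   0   0   0   0   0   0   0   0   0   6   6   6   6   6   6   6
  3   0   0   0   0   0   0   0   0   0  10  10  10  10  10  10  10
  4   0   0   0   0   0   0   0   0   0  10  10  10  10  10  10  10
  5   0   0   0   0   0   0   0   5   5  10  10  10  10  10  10  10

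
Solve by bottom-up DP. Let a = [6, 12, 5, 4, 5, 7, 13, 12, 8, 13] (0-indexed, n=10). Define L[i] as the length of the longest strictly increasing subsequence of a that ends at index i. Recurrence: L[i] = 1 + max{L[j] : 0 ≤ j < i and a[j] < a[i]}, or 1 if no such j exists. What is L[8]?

   i    0    1    2    3    4    5    6    7    8    9
a[i]    6   12    5    4    5    7   13   12    8   13
L[i]    1    2    1    1    2    3    4    4    4    5

4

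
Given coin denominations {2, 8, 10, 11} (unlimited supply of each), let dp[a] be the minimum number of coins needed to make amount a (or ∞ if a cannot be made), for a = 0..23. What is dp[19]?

 a  0  1  2  3  4  5  6  7  8  9 10 11 12 13 14 15 16 17 18 19 20 21 22 23
dp  0  -  1  -  2  -  3  -  1  -  1  1  2  2  3  3  2  4  2  2  2  2  2  3
(- denotes ∞ / unreachable)

2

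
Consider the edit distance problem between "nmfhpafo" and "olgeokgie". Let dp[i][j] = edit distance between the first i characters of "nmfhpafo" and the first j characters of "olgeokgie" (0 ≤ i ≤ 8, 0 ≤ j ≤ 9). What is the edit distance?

   ''  o  l  g  e  o  k  g  i  e
''  0  1  2  3  4  5  6  7  8  9
 n  1  1  2  3  4  5  6  7  8  9
 m  2  2  2  3  4  5  6  7  8  9
 f  3  3  3  3  4  5  6  7  8  9
 h  4  4  4  4  4  5  6  7  8  9
 p  5  5  5  5  5  5  6  7  8  9
 a  6  6  6  6  6  6  6  7  8  9
 f  7  7  7  7  7  7  7  7  8  9
 o  8  7  8  8  8  7  8  8  8  9

9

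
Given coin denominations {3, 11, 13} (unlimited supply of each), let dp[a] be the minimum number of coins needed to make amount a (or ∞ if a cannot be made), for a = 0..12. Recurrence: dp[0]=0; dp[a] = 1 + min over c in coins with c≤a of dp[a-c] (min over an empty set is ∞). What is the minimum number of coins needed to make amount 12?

4

 a  0  1  2  3  4  5  6  7  8  9 10 11 12
dp  0  -  -  1  -  -  2  -  -  3  -  1  4
(- denotes ∞ / unreachable)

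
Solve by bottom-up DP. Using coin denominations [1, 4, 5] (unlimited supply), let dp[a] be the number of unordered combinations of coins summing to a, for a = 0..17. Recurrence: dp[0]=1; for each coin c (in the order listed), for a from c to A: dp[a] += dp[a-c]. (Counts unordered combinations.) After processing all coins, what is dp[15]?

10

after  coin     0     1     2     3     4     5     6     7     8     9    10    11    12    13    14    15    16    17
          1     1     1     1     1     1     1     1     1     1     1     1     1     1     1     1     1     1     1
          4     1     1     1     1     2     2     2     2     3     3     3     3     4     4     4     4     5     5
          5     1     1     1     1     2     3     3     3     4     5     6     6     7     8     9    10    11    12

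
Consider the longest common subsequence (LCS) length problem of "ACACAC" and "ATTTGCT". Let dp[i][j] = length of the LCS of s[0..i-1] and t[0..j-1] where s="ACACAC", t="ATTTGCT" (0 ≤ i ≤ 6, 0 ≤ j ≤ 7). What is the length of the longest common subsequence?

2

   ''  A  T  T  T  G  C  T
''  0  0  0  0  0  0  0  0
 A  0  1  1  1  1  1  1  1
 C  0  1  1  1  1  1  2  2
 A  0  1  1  1  1  1  2  2
 C  0  1  1  1  1  1  2  2
 A  0  1  1  1  1  1  2  2
 C  0  1  1  1  1  1  2  2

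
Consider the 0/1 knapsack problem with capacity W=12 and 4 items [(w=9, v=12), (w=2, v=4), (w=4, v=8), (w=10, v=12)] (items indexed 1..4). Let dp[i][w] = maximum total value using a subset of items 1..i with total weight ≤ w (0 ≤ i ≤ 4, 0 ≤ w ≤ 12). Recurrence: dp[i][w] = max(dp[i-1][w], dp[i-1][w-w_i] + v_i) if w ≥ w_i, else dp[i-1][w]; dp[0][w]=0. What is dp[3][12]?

i\w   0   1   2   3   4   5   6   7   8   9  10  11  12
  0   0   0   0   0   0   0   0   0   0   0   0   0   0
  1   0   0   0   0   0   0   0   0   0  12  12  12  12
  2   0   0   4   4   4   4   4   4   4  12  12  16  16
  3   0   0   4   4   8   8  12  12  12  12  12  16  16
  4   0   0   4   4   8   8  12  12  12  12  12  16  16

16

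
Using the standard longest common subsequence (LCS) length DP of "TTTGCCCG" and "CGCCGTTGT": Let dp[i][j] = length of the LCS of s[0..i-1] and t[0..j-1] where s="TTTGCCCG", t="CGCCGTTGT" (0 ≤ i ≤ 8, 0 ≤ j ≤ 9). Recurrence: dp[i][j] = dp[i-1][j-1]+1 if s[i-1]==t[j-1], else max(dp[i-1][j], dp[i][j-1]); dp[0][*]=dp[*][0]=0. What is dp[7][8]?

   ''  C  G  C  C  G  T  T  G  T
''  0  0  0  0  0  0  0  0  0  0
 T  0  0  0  0  0  0  1  1  1  1
 T  0  0  0  0  0  0  1  2  2  2
 T  0  0  0  0  0  0  1  2  2  3
 G  0  0  1  1  1  1  1  2  3  3
 C  0  1  1  2  2  2  2  2  3  3
 C  0  1  1  2  3  3  3  3  3  3
 C  0  1  1  2  3  3  3  3  3  3
 G  0  1  2  2  3  4  4  4  4  4

3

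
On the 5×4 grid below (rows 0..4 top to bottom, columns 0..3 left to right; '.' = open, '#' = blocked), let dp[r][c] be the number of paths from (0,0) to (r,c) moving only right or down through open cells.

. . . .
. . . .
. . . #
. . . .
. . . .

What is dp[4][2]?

15

r\c   0   1   2   3
  0   1   1   1   1
  1   1   2   3   4
  2   1   3   6   0
  3   1   4  10  10
  4   1   5  15  25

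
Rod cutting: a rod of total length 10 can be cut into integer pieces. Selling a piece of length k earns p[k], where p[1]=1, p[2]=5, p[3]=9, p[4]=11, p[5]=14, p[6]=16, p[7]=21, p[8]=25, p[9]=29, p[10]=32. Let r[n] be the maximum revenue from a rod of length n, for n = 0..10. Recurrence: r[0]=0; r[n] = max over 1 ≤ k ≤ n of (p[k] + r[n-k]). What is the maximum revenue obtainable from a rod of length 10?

32

   n    0    1    2    3    4    5    6    7    8    9   10
r[n]    0    1    5    9   11   14   18   21   25   29   32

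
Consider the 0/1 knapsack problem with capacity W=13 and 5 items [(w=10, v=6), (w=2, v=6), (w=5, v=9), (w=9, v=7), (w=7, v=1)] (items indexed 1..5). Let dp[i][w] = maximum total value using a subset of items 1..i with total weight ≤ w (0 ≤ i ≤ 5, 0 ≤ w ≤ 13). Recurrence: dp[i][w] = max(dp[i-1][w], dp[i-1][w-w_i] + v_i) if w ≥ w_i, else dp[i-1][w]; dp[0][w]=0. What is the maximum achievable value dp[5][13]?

i\w   0   1   2   3   4   5   6   7   8   9  10  11  12  13
  0   0   0   0   0   0   0   0   0   0   0   0   0   0   0
  1   0   0   0   0   0   0   0   0   0   0   6   6   6   6
  2   0   0   6   6   6   6   6   6   6   6   6   6  12  12
  3   0   0   6   6   6   9   9  15  15  15  15  15  15  15
  4   0   0   6   6   6   9   9  15  15  15  15  15  15  15
  5   0   0   6   6   6   9   9  15  15  15  15  15  15  15

15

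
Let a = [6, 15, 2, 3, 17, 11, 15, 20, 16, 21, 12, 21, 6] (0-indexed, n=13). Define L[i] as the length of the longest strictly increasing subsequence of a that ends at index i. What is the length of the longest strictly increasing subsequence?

   i    0    1    2    3    4    5    6    7    8    9   10   11   12
a[i]    6   15    2    3   17   11   15   20   16   21   12   21    6
L[i]    1    2    1    2    3    3    4    5    5    6    4    6    3

6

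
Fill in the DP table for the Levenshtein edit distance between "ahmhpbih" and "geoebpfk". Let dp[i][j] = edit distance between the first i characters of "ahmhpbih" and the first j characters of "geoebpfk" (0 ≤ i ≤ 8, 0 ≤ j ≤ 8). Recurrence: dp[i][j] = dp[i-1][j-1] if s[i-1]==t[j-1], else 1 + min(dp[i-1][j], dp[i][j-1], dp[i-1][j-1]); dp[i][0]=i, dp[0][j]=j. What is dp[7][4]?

7

   ''  g  e  o  e  b  p  f  k
''  0  1  2  3  4  5  6  7  8
 a  1  1  2  3  4  5  6  7  8
 h  2  2  2  3  4  5  6  7  8
 m  3  3  3  3  4  5  6  7  8
 h  4  4  4  4  4  5  6  7  8
 p  5  5  5  5  5  5  5  6  7
 b  6  6  6  6  6  5  6  6  7
 i  7  7  7  7  7  6  6  7  7
 h  8  8  8  8  8  7  7  7  8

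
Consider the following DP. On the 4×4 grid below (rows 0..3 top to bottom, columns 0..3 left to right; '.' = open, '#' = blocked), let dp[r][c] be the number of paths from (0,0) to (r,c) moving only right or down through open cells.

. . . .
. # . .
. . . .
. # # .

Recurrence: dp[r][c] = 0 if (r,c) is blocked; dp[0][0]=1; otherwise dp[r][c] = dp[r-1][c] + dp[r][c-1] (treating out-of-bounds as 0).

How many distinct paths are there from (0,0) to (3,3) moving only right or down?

4

r\c   0   1   2   3
  0   1   1   1   1
  1   1   0   1   2
  2   1   1   2   4
  3   1   0   0   4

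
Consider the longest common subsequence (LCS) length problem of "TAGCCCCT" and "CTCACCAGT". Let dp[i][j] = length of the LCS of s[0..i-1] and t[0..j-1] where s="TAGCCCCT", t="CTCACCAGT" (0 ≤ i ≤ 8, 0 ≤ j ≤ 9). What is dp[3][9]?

   ''  C  T  C  A  C  C  A  G  T
''  0  0  0  0  0  0  0  0  0  0
 T  0  0  1  1  1  1  1  1  1  1
 A  0  0  1  1  2  2  2  2  2  2
 G  0  0  1  1  2  2  2  2  3  3
 C  0  1  1  2  2  3  3  3  3  3
 C  0  1  1  2  2  3  4  4  4  4
 C  0  1  1  2  2  3  4  4  4  4
 C  0  1  1  2  2  3  4  4  4  4
 T  0  1  2  2  2  3  4  4  4  5

3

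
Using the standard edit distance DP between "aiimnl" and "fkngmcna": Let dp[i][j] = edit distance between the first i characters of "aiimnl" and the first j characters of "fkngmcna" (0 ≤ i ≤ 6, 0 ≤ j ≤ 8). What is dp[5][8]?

   ''  f  k  n  g  m  c  n  a
''  0  1  2  3  4  5  6  7  8
 a  1  1  2  3  4  5  6  7  7
 i  2  2  2  3  4  5  6  7  8
 i  3  3  3  3  4  5  6  7  8
 m  4  4  4  4  4  4  5  6  7
 n  5  5  5  4  5  5  5  5  6
 l  6  6  6  5  5  6  6  6  6

6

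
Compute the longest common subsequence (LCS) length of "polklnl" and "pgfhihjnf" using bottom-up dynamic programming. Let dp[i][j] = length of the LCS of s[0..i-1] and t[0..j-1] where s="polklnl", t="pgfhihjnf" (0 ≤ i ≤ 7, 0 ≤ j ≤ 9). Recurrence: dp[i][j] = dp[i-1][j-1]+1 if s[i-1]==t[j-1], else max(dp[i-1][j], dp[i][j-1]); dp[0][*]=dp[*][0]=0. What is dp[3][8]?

1

   ''  p  g  f  h  i  h  j  n  f
''  0  0  0  0  0  0  0  0  0  0
 p  0  1  1  1  1  1  1  1  1  1
 o  0  1  1  1  1  1  1  1  1  1
 l  0  1  1  1  1  1  1  1  1  1
 k  0  1  1  1  1  1  1  1  1  1
 l  0  1  1  1  1  1  1  1  1  1
 n  0  1  1  1  1  1  1  1  2  2
 l  0  1  1  1  1  1  1  1  2  2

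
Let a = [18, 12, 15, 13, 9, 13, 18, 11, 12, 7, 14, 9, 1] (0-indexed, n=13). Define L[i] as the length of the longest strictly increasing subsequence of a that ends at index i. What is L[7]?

2

   i    0    1    2    3    4    5    6    7    8    9   10   11   12
a[i]   18   12   15   13    9   13   18   11   12    7   14    9    1
L[i]    1    1    2    2    1    2    3    2    3    1    4    2    1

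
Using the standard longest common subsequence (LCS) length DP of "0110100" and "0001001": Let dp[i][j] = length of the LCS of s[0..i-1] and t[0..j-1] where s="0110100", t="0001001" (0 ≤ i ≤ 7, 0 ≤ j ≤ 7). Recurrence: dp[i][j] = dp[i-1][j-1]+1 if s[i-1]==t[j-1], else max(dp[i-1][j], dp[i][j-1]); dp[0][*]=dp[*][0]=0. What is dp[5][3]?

   ''  0  0  0  1  0  0  1
''  0  0  0  0  0  0  0  0
 0  0  1  1  1  1  1  1  1
 1  0  1  1  1  2  2  2  2
 1  0  1  1  1  2  2  2  3
 0  0  1  2  2  2  3  3  3
 1  0  1  2  2  3  3  3  4
 0  0  1  2  3  3  4  4  4
 0  0  1  2  3  3  4  5  5

2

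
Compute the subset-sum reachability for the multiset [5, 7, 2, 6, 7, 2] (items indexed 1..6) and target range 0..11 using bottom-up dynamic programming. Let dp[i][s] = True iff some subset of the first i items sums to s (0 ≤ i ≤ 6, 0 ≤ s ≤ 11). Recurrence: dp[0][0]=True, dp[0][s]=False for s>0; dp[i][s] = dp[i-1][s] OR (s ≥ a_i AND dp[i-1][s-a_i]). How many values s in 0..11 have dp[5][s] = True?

i\s   0   1   2   3   4   5   6   7   8   9  10  11
  0   T   F   F   F   F   F   F   F   F   F   F   F
  1   T   F   F   F   F   T   F   F   F   F   F   F
  2   T   F   F   F   F   T   F   T   F   F   F   F
  3   T   F   T   F   F   T   F   T   F   T   F   F
  4   T   F   T   F   F   T   T   T   T   T   F   T
  5   T   F   T   F   F   T   T   T   T   T   F   T
  6   T   F   T   F   T   T   T   T   T   T   T   T

8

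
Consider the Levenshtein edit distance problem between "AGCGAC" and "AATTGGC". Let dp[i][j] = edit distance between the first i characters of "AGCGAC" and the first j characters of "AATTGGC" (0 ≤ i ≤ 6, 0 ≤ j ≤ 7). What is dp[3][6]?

   ''  A  A  T  T  G  G  C
''  0  1  2  3  4  5  6  7
 A  1  0  1  2  3  4  5  6
 G  2  1  1  2  3  3  4  5
 C  3  2  2  2  3  4  4  4
 G  4  3  3  3  3  3  4  5
 A  5  4  3  4  4  4  4  5
 C  6  5  4  4  5  5  5  4

4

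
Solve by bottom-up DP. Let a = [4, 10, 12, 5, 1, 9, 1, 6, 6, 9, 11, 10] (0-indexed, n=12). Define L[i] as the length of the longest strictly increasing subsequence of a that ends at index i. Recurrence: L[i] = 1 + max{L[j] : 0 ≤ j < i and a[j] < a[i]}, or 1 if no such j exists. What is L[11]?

5

   i    0    1    2    3    4    5    6    7    8    9   10   11
a[i]    4   10   12    5    1    9    1    6    6    9   11   10
L[i]    1    2    3    2    1    3    1    3    3    4    5    5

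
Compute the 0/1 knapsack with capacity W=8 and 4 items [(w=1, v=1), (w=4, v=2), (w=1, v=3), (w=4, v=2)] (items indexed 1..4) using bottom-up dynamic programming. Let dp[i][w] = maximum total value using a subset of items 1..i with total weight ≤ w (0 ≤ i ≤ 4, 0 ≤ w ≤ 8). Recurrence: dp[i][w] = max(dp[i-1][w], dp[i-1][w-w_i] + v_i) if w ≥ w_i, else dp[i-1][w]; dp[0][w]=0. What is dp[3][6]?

6

i\w   0   1   2   3   4   5   6   7   8
  0   0   0   0   0   0   0   0   0   0
  1   0   1   1   1   1   1   1   1   1
  2   0   1   1   1   2   3   3   3   3
  3   0   3   4   4   4   5   6   6   6
  4   0   3   4   4   4   5   6   6   6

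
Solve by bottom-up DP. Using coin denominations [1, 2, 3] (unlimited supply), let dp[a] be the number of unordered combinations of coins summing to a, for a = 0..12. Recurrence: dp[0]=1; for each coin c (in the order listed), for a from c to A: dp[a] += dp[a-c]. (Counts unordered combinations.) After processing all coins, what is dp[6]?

after  coin     0     1     2     3     4     5     6     7     8     9    10    11    12
          1     1     1     1     1     1     1     1     1     1     1     1     1     1
          2     1     1     2     2     3     3     4     4     5     5     6     6     7
          3     1     1     2     3     4     5     7     8    10    12    14    16    19

7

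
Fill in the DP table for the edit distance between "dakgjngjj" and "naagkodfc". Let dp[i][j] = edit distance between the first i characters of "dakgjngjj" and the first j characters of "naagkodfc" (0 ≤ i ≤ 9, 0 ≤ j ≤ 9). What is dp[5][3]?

   ''  n  a  a  g  k  o  d  f  c
''  0  1  2  3  4  5  6  7  8  9
 d  1  1  2  3  4  5  6  6  7  8
 a  2  2  1  2  3  4  5  6  7  8
 k  3  3  2  2  3  3  4  5  6  7
 g  4  4  3  3  2  3  4  5  6  7
 j  5  5  4  4  3  3  4  5  6  7
 n  6  5  5  5  4  4  4  5  6  7
 g  7  6  6  6  5  5  5  5  6  7
 j  8  7  7  7  6  6  6  6  6  7
 j  9  8  8  8  7  7  7  7  7  7

4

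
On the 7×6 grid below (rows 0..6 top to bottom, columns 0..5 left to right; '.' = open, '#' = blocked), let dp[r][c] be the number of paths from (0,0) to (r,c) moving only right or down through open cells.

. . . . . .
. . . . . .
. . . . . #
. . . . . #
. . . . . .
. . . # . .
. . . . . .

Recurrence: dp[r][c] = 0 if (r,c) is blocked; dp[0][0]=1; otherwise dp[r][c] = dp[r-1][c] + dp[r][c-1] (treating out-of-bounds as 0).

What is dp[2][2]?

6

r\c   0   1   2   3   4   5
  0   1   1   1   1   1   1
  1   1   2   3   4   5   6
  2   1   3   6  10  15   0
  3   1   4  10  20  35   0
  4   1   5  15  35  70  70
  5   1   6  21   0  70 140
  6   1   7  28  28  98 238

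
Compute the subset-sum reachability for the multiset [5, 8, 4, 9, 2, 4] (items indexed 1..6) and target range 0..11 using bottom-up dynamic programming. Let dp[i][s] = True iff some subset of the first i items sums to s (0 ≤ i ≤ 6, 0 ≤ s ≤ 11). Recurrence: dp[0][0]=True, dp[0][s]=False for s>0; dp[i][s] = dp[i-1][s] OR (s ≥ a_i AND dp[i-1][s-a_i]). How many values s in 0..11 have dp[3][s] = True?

i\s   0   1   2   3   4   5   6   7   8   9  10  11
  0   T   F   F   F   F   F   F   F   F   F   F   F
  1   T   F   F   F   F   T   F   F   F   F   F   F
  2   T   F   F   F   F   T   F   F   T   F   F   F
  3   T   F   F   F   T   T   F   F   T   T   F   F
  4   T   F   F   F   T   T   F   F   T   T   F   F
  5   T   F   T   F   T   T   T   T   T   T   T   T
  6   T   F   T   F   T   T   T   T   T   T   T   T

5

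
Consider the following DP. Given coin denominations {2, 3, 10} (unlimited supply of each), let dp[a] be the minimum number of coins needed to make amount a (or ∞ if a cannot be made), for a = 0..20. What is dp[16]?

3

 a  0  1  2  3  4  5  6  7  8  9 10 11 12 13 14 15 16 17 18 19 20
dp  0  -  1  1  2  2  2  3  3  3  1  4  2  2  3  3  3  4  4  4  2
(- denotes ∞ / unreachable)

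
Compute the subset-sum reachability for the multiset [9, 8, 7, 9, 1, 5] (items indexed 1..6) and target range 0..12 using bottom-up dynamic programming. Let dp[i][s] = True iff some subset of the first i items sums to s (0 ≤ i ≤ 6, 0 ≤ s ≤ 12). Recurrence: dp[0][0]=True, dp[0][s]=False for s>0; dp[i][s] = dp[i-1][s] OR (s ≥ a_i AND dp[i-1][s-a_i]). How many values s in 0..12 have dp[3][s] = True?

i\s   0   1   2   3   4   5   6   7   8   9  10  11  12
  0   T   F   F   F   F   F   F   F   F   F   F   F   F
  1   T   F   F   F   F   F   F   F   F   T   F   F   F
  2   T   F   F   F   F   F   F   F   T   T   F   F   F
  3   T   F   F   F   F   F   F   T   T   T   F   F   F
  4   T   F   F   F   F   F   F   T   T   T   F   F   F
  5   T   T   F   F   F   F   F   T   T   T   T   F   F
  6   T   T   F   F   F   T   T   T   T   T   T   F   T

4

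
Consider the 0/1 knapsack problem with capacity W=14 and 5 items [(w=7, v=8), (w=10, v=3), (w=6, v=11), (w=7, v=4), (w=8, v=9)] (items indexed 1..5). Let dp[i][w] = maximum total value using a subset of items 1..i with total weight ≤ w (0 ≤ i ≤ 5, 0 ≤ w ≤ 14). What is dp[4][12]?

11

i\w   0   1   2   3   4   5   6   7   8   9  10  11  12  13  14
  0   0   0   0   0   0   0   0   0   0   0   0   0   0   0   0
  1   0   0   0   0   0   0   0   8   8   8   8   8   8   8   8
  2   0   0   0   0   0   0   0   8   8   8   8   8   8   8   8
  3   0   0   0   0   0   0  11  11  11  11  11  11  11  19  19
  4   0   0   0   0   0   0  11  11  11  11  11  11  11  19  19
  5   0   0   0   0   0   0  11  11  11  11  11  11  11  19  20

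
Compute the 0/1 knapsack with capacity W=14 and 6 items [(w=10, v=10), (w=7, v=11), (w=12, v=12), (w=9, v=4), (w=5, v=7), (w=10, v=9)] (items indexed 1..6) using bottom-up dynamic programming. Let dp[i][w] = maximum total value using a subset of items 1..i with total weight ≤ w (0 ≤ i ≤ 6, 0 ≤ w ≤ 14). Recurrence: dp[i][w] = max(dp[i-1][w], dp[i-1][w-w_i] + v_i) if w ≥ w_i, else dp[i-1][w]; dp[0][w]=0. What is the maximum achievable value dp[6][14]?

18

i\w   0   1   2   3   4   5   6   7   8   9  10  11  12  13  14
  0   0   0   0   0   0   0   0   0   0   0   0   0   0   0   0
  1   0   0   0   0   0   0   0   0   0   0  10  10  10  10  10
  2   0   0   0   0   0   0   0  11  11  11  11  11  11  11  11
  3   0   0   0   0   0   0   0  11  11  11  11  11  12  12  12
  4   0   0   0   0   0   0   0  11  11  11  11  11  12  12  12
  5   0   0   0   0   0   7   7  11  11  11  11  11  18  18  18
  6   0   0   0   0   0   7   7  11  11  11  11  11  18  18  18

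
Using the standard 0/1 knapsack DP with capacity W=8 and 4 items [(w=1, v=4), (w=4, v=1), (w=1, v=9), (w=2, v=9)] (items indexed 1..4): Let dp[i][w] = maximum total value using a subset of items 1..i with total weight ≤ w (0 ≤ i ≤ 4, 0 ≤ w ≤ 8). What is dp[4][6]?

i\w   0   1   2   3   4   5   6   7   8
  0   0   0   0   0   0   0   0   0   0
  1   0   4   4   4   4   4   4   4   4
  2   0   4   4   4   4   5   5   5   5
  3   0   9  13  13  13  13  14  14  14
  4   0   9  13  18  22  22  22  22  23

22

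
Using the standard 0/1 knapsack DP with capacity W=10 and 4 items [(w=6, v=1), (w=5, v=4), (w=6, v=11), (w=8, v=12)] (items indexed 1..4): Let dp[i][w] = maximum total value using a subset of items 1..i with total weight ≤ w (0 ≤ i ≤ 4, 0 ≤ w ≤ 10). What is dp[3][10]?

i\w   0   1   2   3   4   5   6   7   8   9  10
  0   0   0   0   0   0   0   0   0   0   0   0
  1   0   0   0   0   0   0   1   1   1   1   1
  2   0   0   0   0   0   4   4   4   4   4   4
  3   0   0   0   0   0   4  11  11  11  11  11
  4   0   0   0   0   0   4  11  11  12  12  12

11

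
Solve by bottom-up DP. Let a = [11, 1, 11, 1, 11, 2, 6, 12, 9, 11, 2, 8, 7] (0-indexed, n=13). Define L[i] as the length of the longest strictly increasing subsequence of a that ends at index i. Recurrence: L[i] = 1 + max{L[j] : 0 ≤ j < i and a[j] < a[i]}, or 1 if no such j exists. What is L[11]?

4

   i    0    1    2    3    4    5    6    7    8    9   10   11   12
a[i]   11    1   11    1   11    2    6   12    9   11    2    8    7
L[i]    1    1    2    1    2    2    3    4    4    5    2    4    4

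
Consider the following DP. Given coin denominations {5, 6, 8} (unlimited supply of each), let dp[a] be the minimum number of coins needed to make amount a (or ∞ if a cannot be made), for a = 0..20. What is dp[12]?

2

 a  0  1  2  3  4  5  6  7  8  9 10 11 12 13 14 15 16 17 18 19 20
dp  0  -  -  -  -  1  1  -  1  -  2  2  2  2  2  3  2  3  3  3  3
(- denotes ∞ / unreachable)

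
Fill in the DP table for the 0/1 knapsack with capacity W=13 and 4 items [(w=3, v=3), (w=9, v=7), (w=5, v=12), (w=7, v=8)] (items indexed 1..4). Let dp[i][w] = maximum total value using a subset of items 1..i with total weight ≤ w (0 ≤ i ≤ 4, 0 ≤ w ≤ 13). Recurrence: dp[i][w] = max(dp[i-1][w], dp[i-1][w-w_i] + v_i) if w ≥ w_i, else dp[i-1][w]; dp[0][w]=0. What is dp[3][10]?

15

i\w   0   1   2   3   4   5   6   7   8   9  10  11  12  13
  0   0   0   0   0   0   0   0   0   0   0   0   0   0   0
  1   0   0   0   3   3   3   3   3   3   3   3   3   3   3
  2   0   0   0   3   3   3   3   3   3   7   7   7  10  10
  3   0   0   0   3   3  12  12  12  15  15  15  15  15  15
  4   0   0   0   3   3  12  12  12  15  15  15  15  20  20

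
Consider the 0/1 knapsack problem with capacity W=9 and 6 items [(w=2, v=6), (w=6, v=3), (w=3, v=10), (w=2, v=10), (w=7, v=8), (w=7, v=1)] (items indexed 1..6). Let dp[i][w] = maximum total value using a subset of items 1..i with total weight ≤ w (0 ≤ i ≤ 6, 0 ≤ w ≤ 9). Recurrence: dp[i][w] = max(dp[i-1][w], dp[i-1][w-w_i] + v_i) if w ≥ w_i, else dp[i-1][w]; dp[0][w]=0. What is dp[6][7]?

26

i\w   0   1   2   3   4   5   6   7   8   9
  0   0   0   0   0   0   0   0   0   0   0
  1   0   0   6   6   6   6   6   6   6   6
  2   0   0   6   6   6   6   6   6   9   9
  3   0   0   6  10  10  16  16  16  16  16
  4   0   0  10  10  16  20  20  26  26  26
  5   0   0  10  10  16  20  20  26  26  26
  6   0   0  10  10  16  20  20  26  26  26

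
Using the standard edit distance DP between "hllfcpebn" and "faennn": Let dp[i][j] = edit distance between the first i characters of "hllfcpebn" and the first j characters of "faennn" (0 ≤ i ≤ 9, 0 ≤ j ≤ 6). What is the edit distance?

7

   ''  f  a  e  n  n  n
''  0  1  2  3  4  5  6
 h  1  1  2  3  4  5  6
 l  2  2  2  3  4  5  6
 l  3  3  3  3  4  5  6
 f  4  3  4  4  4  5  6
 c  5  4  4  5  5  5  6
 p  6  5  5  5  6  6  6
 e  7  6  6  5  6  7  7
 b  8  7  7  6  6  7  8
 n  9  8  8  7  6  6  7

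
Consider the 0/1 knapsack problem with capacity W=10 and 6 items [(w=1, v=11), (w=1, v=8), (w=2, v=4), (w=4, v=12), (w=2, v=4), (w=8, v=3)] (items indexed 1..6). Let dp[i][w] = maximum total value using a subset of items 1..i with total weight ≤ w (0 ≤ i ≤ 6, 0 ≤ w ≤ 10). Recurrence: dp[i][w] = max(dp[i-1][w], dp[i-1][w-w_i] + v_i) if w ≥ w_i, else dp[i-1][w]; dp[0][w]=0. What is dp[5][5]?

i\w   0   1   2   3   4   5   6   7   8   9  10
  0   0   0   0   0   0   0   0   0   0   0   0
  1   0  11  11  11  11  11  11  11  11  11  11
  2   0  11  19  19  19  19  19  19  19  19  19
  3   0  11  19  19  23  23  23  23  23  23  23
  4   0  11  19  19  23  23  31  31  35  35  35
  5   0  11  19  19  23  23  31  31  35  35  39
  6   0  11  19  19  23  23  31  31  35  35  39

23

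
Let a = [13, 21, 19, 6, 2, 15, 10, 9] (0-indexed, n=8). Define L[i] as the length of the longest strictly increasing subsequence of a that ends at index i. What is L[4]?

   i    0    1    2    3    4    5    6    7
a[i]   13   21   19    6    2   15   10    9
L[i]    1    2    2    1    1    2    2    2

1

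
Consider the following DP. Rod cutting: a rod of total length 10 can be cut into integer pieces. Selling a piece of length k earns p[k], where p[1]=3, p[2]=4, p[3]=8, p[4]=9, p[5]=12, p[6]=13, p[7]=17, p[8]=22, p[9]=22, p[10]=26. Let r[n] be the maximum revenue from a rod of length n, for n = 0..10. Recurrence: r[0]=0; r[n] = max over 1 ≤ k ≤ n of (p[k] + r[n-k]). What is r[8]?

   n    0    1    2    3    4    5    6    7    8    9   10
r[n]    0    3    6    9   12   15   18   21   24   27   30

24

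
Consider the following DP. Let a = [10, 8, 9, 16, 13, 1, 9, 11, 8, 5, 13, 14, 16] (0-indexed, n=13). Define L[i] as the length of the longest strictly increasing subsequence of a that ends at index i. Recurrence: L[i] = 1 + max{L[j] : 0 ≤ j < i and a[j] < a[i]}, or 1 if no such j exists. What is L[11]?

   i    0    1    2    3    4    5    6    7    8    9   10   11   12
a[i]   10    8    9   16   13    1    9   11    8    5   13   14   16
L[i]    1    1    2    3    3    1    2    3    2    2    4    5    6

5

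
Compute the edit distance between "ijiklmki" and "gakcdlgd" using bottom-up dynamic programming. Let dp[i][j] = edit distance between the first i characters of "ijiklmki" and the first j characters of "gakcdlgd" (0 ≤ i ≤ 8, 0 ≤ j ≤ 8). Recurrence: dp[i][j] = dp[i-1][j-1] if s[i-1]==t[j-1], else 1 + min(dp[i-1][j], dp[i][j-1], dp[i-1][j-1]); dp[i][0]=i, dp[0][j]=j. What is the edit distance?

   ''  g  a  k  c  d  l  g  d
''  0  1  2  3  4  5  6  7  8
 i  1  1  2  3  4  5  6  7  8
 j  2  2  2  3  4  5  6  7  8
 i  3  3  3  3  4  5  6  7  8
 k  4  4  4  3  4  5  6  7  8
 l  5  5  5  4  4  5  5  6  7
 m  6  6  6  5  5  5  6  6  7
 k  7  7  7  6  6  6  6  7  7
 i  8  8  8  7  7  7  7  7  8

8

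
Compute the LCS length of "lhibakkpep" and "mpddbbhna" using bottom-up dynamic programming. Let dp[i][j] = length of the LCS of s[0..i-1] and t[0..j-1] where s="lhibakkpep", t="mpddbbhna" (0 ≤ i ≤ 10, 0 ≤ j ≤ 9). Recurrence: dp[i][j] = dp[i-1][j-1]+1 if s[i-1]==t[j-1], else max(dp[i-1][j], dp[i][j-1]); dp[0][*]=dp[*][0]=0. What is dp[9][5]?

   ''  m  p  d  d  b  b  h  n  a
''  0  0  0  0  0  0  0  0  0  0
 l  0  0  0  0  0  0  0  0  0  0
 h  0  0  0  0  0  0  0  1  1  1
 i  0  0  0  0  0  0  0  1  1  1
 b  0  0  0  0  0  1  1  1  1  1
 a  0  0  0  0  0  1  1  1  1  2
 k  0  0  0  0  0  1  1  1  1  2
 k  0  0  0  0  0  1  1  1  1  2
 p  0  0  1  1  1  1  1  1  1  2
 e  0  0  1  1  1  1  1  1  1  2
 p  0  0  1  1  1  1  1  1  1  2

1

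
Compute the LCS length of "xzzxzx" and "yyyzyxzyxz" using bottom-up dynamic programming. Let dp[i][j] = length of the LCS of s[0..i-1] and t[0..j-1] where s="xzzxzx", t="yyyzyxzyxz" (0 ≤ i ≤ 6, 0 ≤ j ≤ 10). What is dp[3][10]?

   ''  y  y  y  z  y  x  z  y  x  z
''  0  0  0  0  0  0  0  0  0  0  0
 x  0  0  0  0  0  0  1  1  1  1  1
 z  0  0  0  0  1  1  1  2  2  2  2
 z  0  0  0  0  1  1  1  2  2  2  3
 x  0  0  0  0  1  1  2  2  2  3  3
 z  0  0  0  0  1  1  2  3  3  3  4
 x  0  0  0  0  1  1  2  3  3  4  4

3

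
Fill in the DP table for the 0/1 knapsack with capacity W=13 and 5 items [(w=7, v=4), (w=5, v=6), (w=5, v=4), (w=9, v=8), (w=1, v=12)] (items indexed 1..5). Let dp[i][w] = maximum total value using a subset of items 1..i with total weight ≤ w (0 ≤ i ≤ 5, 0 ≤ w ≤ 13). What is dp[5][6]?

18

i\w   0   1   2   3   4   5   6   7   8   9  10  11  12  13
  0   0   0   0   0   0   0   0   0   0   0   0   0   0   0
  1   0   0   0   0   0   0   0   4   4   4   4   4   4   4
  2   0   0   0   0   0   6   6   6   6   6   6   6  10  10
  3   0   0   0   0   0   6   6   6   6   6  10  10  10  10
  4   0   0   0   0   0   6   6   6   6   8  10  10  10  10
  5   0  12  12  12  12  12  18  18  18  18  20  22  22  22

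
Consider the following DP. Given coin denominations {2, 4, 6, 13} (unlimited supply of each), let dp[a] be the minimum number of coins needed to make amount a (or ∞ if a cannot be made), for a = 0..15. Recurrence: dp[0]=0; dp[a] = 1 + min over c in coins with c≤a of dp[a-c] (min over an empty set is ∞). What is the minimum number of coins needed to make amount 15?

 a  0  1  2  3  4  5  6  7  8  9 10 11 12 13 14 15
dp  0  -  1  -  1  -  1  -  2  -  2  -  2  1  3  2
(- denotes ∞ / unreachable)

2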